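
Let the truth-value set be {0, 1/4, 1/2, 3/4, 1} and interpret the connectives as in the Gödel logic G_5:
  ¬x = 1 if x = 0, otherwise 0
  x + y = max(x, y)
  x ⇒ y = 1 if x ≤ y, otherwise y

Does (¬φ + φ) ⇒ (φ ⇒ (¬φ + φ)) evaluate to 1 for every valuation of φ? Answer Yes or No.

φ = 0 ↦ 1
φ = 1/4 ↦ 1
φ = 1/2 ↦ 1
φ = 3/4 ↦ 1
φ = 1 ↦ 1
Every assignment gives a value ≥ 1.

Yes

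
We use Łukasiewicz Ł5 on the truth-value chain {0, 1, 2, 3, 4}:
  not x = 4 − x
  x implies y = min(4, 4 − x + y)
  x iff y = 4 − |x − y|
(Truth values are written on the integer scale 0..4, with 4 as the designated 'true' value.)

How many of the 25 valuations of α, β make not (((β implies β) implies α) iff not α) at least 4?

10

value 4: 10 assignments (counts)
value 2: 10 assignments
value 0: 5 assignments
So 10 of the 25 assignments meet the threshold.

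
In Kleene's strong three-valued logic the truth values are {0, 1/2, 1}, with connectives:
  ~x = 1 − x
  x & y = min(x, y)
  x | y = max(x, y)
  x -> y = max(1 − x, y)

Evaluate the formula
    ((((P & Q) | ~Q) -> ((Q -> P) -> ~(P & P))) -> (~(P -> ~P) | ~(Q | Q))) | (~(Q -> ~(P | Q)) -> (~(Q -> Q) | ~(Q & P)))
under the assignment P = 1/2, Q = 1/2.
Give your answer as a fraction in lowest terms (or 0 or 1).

1/2

P & Q = 1/2 & 1/2 = 1/2
~Q = ~1/2 = 1/2
(P & Q) | ~Q = 1/2 | 1/2 = 1/2
Q -> P = 1/2 -> 1/2 = 1/2
P & P = 1/2 & 1/2 = 1/2
~(P & P) = ~1/2 = 1/2
(Q -> P) -> ~(P & P) = 1/2 -> 1/2 = 1/2
((P & Q) | ~Q) -> ((Q -> P) -> ~(P & P)) = 1/2 -> 1/2 = 1/2
~P = ~1/2 = 1/2
P -> ~P = 1/2 -> 1/2 = 1/2
~(P -> ~P) = ~1/2 = 1/2
Q | Q = 1/2 | 1/2 = 1/2
~(Q | Q) = ~1/2 = 1/2
~(P -> ~P) | ~(Q | Q) = 1/2 | 1/2 = 1/2
(((P & Q) | ~Q) -> ((Q -> P) -> ~(P & P))) -> (~(P -> ~P) | ~(Q | Q)) = 1/2 -> 1/2 = 1/2
P | Q = 1/2 | 1/2 = 1/2
~(P | Q) = ~1/2 = 1/2
Q -> ~(P | Q) = 1/2 -> 1/2 = 1/2
~(Q -> ~(P | Q)) = ~1/2 = 1/2
Q -> Q = 1/2 -> 1/2 = 1/2
~(Q -> Q) = ~1/2 = 1/2
Q & P = 1/2 & 1/2 = 1/2
~(Q & P) = ~1/2 = 1/2
~(Q -> Q) | ~(Q & P) = 1/2 | 1/2 = 1/2
~(Q -> ~(P | Q)) -> (~(Q -> Q) | ~(Q & P)) = 1/2 -> 1/2 = 1/2
((((P & Q) | ~Q) -> ((Q -> P) -> ~(P & P))) -> (~(P -> ~P) | ~(Q | Q))) | (~(Q -> ~(P | Q)) -> (~(Q -> Q) | ~(Q & P))) = 1/2 | 1/2 = 1/2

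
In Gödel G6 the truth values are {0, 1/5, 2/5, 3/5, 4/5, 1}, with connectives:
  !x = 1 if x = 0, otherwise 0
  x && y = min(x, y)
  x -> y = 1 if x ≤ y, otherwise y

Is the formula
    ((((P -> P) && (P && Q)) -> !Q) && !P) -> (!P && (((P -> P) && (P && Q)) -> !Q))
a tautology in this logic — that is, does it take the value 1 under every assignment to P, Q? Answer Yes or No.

Yes

At P = 0, Q = 1/5, for instance:
P -> P = 0 -> 0 = 1
P && Q = 0 && 1/5 = 0
(P -> P) && (P && Q) = 1 && 0 = 0
!Q = !1/5 = 0
((P -> P) && (P && Q)) -> !Q = 0 -> 0 = 1
!P = !0 = 1
(((P -> P) && (P && Q)) -> !Q) && !P = 1 && 1 = 1
!P && (((P -> P) && (P && Q)) -> !Q) = 1 && 1 = 1
((((P -> P) && (P && Q)) -> !Q) && !P) -> (!P && (((P -> P) && (P && Q)) -> !Q)) = 1 -> 1 = 1
and checking the remaining 35 assignments likewise gives ≥ 1 in every case.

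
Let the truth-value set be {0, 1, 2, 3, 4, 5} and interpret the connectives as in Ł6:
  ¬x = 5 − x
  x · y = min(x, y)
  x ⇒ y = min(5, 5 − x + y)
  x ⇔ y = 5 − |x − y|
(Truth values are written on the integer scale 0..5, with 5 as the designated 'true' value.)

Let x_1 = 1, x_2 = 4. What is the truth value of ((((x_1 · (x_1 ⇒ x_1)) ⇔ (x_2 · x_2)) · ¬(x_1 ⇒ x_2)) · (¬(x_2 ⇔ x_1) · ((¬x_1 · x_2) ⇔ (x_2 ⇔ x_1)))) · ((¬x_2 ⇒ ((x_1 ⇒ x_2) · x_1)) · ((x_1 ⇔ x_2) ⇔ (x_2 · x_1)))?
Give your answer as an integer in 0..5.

0

x_1 ⇒ x_1 = 1 ⇒ 1 = 5
x_1 · (x_1 ⇒ x_1) = 1 · 5 = 1
x_2 · x_2 = 4 · 4 = 4
(x_1 · (x_1 ⇒ x_1)) ⇔ (x_2 · x_2) = 1 ⇔ 4 = 2
x_1 ⇒ x_2 = 1 ⇒ 4 = 5
¬(x_1 ⇒ x_2) = ¬5 = 0
((x_1 · (x_1 ⇒ x_1)) ⇔ (x_2 · x_2)) · ¬(x_1 ⇒ x_2) = 2 · 0 = 0
x_2 ⇔ x_1 = 4 ⇔ 1 = 2
¬(x_2 ⇔ x_1) = ¬2 = 3
¬x_1 = ¬1 = 4
¬x_1 · x_2 = 4 · 4 = 4
x_2 ⇔ x_1 = 4 ⇔ 1 = 2
(¬x_1 · x_2) ⇔ (x_2 ⇔ x_1) = 4 ⇔ 2 = 3
¬(x_2 ⇔ x_1) · ((¬x_1 · x_2) ⇔ (x_2 ⇔ x_1)) = 3 · 3 = 3
(((x_1 · (x_1 ⇒ x_1)) ⇔ (x_2 · x_2)) · ¬(x_1 ⇒ x_2)) · (¬(x_2 ⇔ x_1) · ((¬x_1 · x_2) ⇔ (x_2 ⇔ x_1))) = 0 · 3 = 0
¬x_2 = ¬4 = 1
x_1 ⇒ x_2 = 1 ⇒ 4 = 5
(x_1 ⇒ x_2) · x_1 = 5 · 1 = 1
¬x_2 ⇒ ((x_1 ⇒ x_2) · x_1) = 1 ⇒ 1 = 5
x_1 ⇔ x_2 = 1 ⇔ 4 = 2
x_2 · x_1 = 4 · 1 = 1
(x_1 ⇔ x_2) ⇔ (x_2 · x_1) = 2 ⇔ 1 = 4
(¬x_2 ⇒ ((x_1 ⇒ x_2) · x_1)) · ((x_1 ⇔ x_2) ⇔ (x_2 · x_1)) = 5 · 4 = 4
((((x_1 · (x_1 ⇒ x_1)) ⇔ (x_2 · x_2)) · ¬(x_1 ⇒ x_2)) · (¬(x_2 ⇔ x_1) · ((¬x_1 · x_2) ⇔ (x_2 ⇔ x_1)))) · ((¬x_2 ⇒ ((x_1 ⇒ x_2) · x_1)) · ((x_1 ⇔ x_2) ⇔ (x_2 · x_1))) = 0 · 4 = 0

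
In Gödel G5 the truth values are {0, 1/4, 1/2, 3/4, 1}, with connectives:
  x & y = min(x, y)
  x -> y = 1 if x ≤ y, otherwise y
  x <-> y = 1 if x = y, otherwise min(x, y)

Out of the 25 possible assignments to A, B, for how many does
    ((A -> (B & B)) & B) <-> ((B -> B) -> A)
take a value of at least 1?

value 1: 5 assignments (counts)
value 3/4: 2 assignments
value 1/2: 4 assignments
value 1/4: 6 assignments
value 0: 8 assignments
So 5 of the 25 assignments meet the threshold.

5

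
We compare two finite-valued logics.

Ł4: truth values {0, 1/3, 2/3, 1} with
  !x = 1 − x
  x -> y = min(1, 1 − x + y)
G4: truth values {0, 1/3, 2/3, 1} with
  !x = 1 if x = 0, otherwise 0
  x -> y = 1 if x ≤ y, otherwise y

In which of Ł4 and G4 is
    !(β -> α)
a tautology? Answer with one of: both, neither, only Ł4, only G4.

In Ł4: at α = 0, β = 0 the value is 0 — not a tautology.
In G4: at α = 0, β = 0 the value is 0 — not a tautology.

neither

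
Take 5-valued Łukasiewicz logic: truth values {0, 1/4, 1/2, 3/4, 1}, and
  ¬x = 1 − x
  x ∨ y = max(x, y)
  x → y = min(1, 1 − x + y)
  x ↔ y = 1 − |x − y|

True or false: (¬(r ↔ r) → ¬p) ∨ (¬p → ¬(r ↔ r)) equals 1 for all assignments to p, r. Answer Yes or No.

At p = 3/4, r = 1/4, for instance:
r ↔ r = 1/4 ↔ 1/4 = 1
¬(r ↔ r) = ¬1 = 0
¬p = ¬3/4 = 1/4
¬(r ↔ r) → ¬p = 0 → 1/4 = 1
¬p → ¬(r ↔ r) = 1/4 → 0 = 3/4
(¬(r ↔ r) → ¬p) ∨ (¬p → ¬(r ↔ r)) = 1 ∨ 3/4 = 1
and checking the remaining 24 assignments likewise gives ≥ 1 in every case.

Yes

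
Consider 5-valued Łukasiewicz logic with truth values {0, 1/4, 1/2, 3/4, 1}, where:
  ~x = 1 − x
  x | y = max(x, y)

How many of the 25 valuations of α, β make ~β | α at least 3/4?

value 1: 9 assignments (counts)
value 3/4: 7 assignments (counts)
value 1/2: 5 assignments
value 1/4: 3 assignments
value 0: 1 assignment
So 16 of the 25 assignments meet the threshold.

16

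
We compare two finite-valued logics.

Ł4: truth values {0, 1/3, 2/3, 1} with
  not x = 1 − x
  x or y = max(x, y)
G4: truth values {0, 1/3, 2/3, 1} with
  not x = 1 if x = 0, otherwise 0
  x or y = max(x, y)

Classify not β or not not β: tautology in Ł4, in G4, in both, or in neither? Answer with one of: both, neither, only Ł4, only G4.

In Ł4: at β = 1/3 the value is 2/3 — not a tautology.
In G4: every assignment gives 1 — tautology.

only G4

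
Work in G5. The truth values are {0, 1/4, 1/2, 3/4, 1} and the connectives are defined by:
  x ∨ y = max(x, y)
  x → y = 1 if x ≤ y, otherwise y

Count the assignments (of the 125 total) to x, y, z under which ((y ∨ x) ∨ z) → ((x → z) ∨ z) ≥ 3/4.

80

value 1: 75 assignments (counts)
value 3/4: 5 assignments (counts)
value 1/2: 10 assignments
value 1/4: 15 assignments
value 0: 20 assignments
So 80 of the 125 assignments meet the threshold.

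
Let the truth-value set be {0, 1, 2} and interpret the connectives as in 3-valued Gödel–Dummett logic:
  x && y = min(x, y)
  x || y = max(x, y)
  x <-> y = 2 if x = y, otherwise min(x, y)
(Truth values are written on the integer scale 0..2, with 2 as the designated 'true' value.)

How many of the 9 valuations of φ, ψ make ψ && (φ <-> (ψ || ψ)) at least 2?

1

φ = 0, ψ = 0 ↦ 0  <
φ = 0, ψ = 1 ↦ 0  <
φ = 0, ψ = 2 ↦ 0  <
φ = 1, ψ = 0 ↦ 0  <
φ = 1, ψ = 1 ↦ 1  <
φ = 1, ψ = 2 ↦ 1  <
φ = 2, ψ = 0 ↦ 0  <
φ = 2, ψ = 1 ↦ 1  <
φ = 2, ψ = 2 ↦ 2  ≥
So 1 of the 9 assignments meets the threshold.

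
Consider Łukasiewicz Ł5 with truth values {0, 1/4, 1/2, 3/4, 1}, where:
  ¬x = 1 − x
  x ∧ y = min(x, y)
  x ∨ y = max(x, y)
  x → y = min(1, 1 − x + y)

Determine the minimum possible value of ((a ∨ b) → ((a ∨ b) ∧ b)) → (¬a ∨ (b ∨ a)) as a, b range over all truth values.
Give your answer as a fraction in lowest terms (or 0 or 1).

1/2

Take a = 1/2, b = 1/2:
a ∨ b = 1/2 ∨ 1/2 = 1/2
a ∨ b = 1/2 ∨ 1/2 = 1/2
(a ∨ b) ∧ b = 1/2 ∧ 1/2 = 1/2
(a ∨ b) → ((a ∨ b) ∧ b) = 1/2 → 1/2 = 1
¬a = ¬1/2 = 1/2
b ∨ a = 1/2 ∨ 1/2 = 1/2
¬a ∨ (b ∨ a) = 1/2 ∨ 1/2 = 1/2
((a ∨ b) → ((a ∨ b) ∧ b)) → (¬a ∨ (b ∨ a)) = 1 → 1/2 = 1/2
No assignment yields a value below 1/2, so this is the minimum.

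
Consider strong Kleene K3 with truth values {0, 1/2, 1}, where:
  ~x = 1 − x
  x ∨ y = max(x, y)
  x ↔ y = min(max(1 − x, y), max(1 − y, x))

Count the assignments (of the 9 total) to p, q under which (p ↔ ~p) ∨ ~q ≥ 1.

3

p = 0, q = 0 ↦ 1  ≥
p = 0, q = 1/2 ↦ 1/2  <
p = 0, q = 1 ↦ 0  <
p = 1/2, q = 0 ↦ 1  ≥
p = 1/2, q = 1/2 ↦ 1/2  <
p = 1/2, q = 1 ↦ 1/2  <
p = 1, q = 0 ↦ 1  ≥
p = 1, q = 1/2 ↦ 1/2  <
p = 1, q = 1 ↦ 0  <
So 3 of the 9 assignments meet the threshold.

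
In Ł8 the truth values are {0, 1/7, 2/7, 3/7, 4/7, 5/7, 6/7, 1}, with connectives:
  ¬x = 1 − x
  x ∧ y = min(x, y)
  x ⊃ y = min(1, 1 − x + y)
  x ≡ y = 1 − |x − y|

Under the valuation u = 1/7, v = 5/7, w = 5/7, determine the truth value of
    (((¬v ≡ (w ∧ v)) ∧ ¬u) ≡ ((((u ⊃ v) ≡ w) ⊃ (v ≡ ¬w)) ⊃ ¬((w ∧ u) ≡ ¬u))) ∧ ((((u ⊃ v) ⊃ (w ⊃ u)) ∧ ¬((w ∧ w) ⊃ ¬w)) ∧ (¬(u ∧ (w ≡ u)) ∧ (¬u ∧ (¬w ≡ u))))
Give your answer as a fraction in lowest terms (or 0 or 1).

¬v = ¬5/7 = 2/7
w ∧ v = 5/7 ∧ 5/7 = 5/7
¬v ≡ (w ∧ v) = 2/7 ≡ 5/7 = 4/7
¬u = ¬1/7 = 6/7
(¬v ≡ (w ∧ v)) ∧ ¬u = 4/7 ∧ 6/7 = 4/7
u ⊃ v = 1/7 ⊃ 5/7 = 1
(u ⊃ v) ≡ w = 1 ≡ 5/7 = 5/7
¬w = ¬5/7 = 2/7
v ≡ ¬w = 5/7 ≡ 2/7 = 4/7
((u ⊃ v) ≡ w) ⊃ (v ≡ ¬w) = 5/7 ⊃ 4/7 = 6/7
w ∧ u = 5/7 ∧ 1/7 = 1/7
¬u = ¬1/7 = 6/7
(w ∧ u) ≡ ¬u = 1/7 ≡ 6/7 = 2/7
¬((w ∧ u) ≡ ¬u) = ¬2/7 = 5/7
(((u ⊃ v) ≡ w) ⊃ (v ≡ ¬w)) ⊃ ¬((w ∧ u) ≡ ¬u) = 6/7 ⊃ 5/7 = 6/7
((¬v ≡ (w ∧ v)) ∧ ¬u) ≡ ((((u ⊃ v) ≡ w) ⊃ (v ≡ ¬w)) ⊃ ¬((w ∧ u) ≡ ¬u)) = 4/7 ≡ 6/7 = 5/7
u ⊃ v = 1/7 ⊃ 5/7 = 1
w ⊃ u = 5/7 ⊃ 1/7 = 3/7
(u ⊃ v) ⊃ (w ⊃ u) = 1 ⊃ 3/7 = 3/7
w ∧ w = 5/7 ∧ 5/7 = 5/7
¬w = ¬5/7 = 2/7
(w ∧ w) ⊃ ¬w = 5/7 ⊃ 2/7 = 4/7
¬((w ∧ w) ⊃ ¬w) = ¬4/7 = 3/7
((u ⊃ v) ⊃ (w ⊃ u)) ∧ ¬((w ∧ w) ⊃ ¬w) = 3/7 ∧ 3/7 = 3/7
w ≡ u = 5/7 ≡ 1/7 = 3/7
u ∧ (w ≡ u) = 1/7 ∧ 3/7 = 1/7
¬(u ∧ (w ≡ u)) = ¬1/7 = 6/7
¬u = ¬1/7 = 6/7
¬w = ¬5/7 = 2/7
¬w ≡ u = 2/7 ≡ 1/7 = 6/7
¬u ∧ (¬w ≡ u) = 6/7 ∧ 6/7 = 6/7
¬(u ∧ (w ≡ u)) ∧ (¬u ∧ (¬w ≡ u)) = 6/7 ∧ 6/7 = 6/7
(((u ⊃ v) ⊃ (w ⊃ u)) ∧ ¬((w ∧ w) ⊃ ¬w)) ∧ (¬(u ∧ (w ≡ u)) ∧ (¬u ∧ (¬w ≡ u))) = 3/7 ∧ 6/7 = 3/7
(((¬v ≡ (w ∧ v)) ∧ ¬u) ≡ ((((u ⊃ v) ≡ w) ⊃ (v ≡ ¬w)) ⊃ ¬((w ∧ u) ≡ ¬u))) ∧ ((((u ⊃ v) ⊃ (w ⊃ u)) ∧ ¬((w ∧ w) ⊃ ¬w)) ∧ (¬(u ∧ (w ≡ u)) ∧ (¬u ∧ (¬w ≡ u)))) = 5/7 ∧ 3/7 = 3/7

3/7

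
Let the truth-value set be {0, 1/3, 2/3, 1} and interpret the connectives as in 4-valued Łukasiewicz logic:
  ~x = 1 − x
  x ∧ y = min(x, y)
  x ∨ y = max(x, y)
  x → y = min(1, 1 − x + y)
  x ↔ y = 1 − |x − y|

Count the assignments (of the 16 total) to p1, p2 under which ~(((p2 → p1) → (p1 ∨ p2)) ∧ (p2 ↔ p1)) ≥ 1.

3

p1 = 0, p2 = 0 ↦ 1  ≥
p1 = 0, p2 = 1/3 ↦ 1/3  <
p1 = 0, p2 = 2/3 ↦ 2/3  <
p1 = 0, p2 = 1 ↦ 1  ≥
p1 = 1/3, p2 = 0 ↦ 2/3  <
p1 = 1/3, p2 = 1/3 ↦ 2/3  <
p1 = 1/3, p2 = 2/3 ↦ 1/3  <
p1 = 1/3, p2 = 1 ↦ 2/3  <
p1 = 2/3, p2 = 0 ↦ 2/3  <
p1 = 2/3, p2 = 1/3 ↦ 1/3  <
p1 = 2/3, p2 = 2/3 ↦ 1/3  <
p1 = 2/3, p2 = 1 ↦ 1/3  <
p1 = 1, p2 = 0 ↦ 1  ≥
p1 = 1, p2 = 1/3 ↦ 2/3  <
p1 = 1, p2 = 2/3 ↦ 1/3  <
p1 = 1, p2 = 1 ↦ 0  <
So 3 of the 16 assignments meet the threshold.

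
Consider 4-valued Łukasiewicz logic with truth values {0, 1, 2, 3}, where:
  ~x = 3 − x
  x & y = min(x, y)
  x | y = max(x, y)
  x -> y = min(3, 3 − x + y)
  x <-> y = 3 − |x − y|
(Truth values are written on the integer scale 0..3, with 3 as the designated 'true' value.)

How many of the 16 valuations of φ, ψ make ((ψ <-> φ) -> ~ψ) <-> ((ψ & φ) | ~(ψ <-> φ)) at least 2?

11

φ = 0, ψ = 0 ↦ 0  <
φ = 0, ψ = 1 ↦ 1  <
φ = 0, ψ = 2 ↦ 2  ≥
φ = 0, ψ = 3 ↦ 3  ≥
φ = 1, ψ = 0 ↦ 1  <
φ = 1, ψ = 1 ↦ 2  ≥
φ = 1, ψ = 2 ↦ 2  ≥
φ = 1, ψ = 3 ↦ 3  ≥
φ = 2, ψ = 0 ↦ 2  ≥
φ = 2, ψ = 1 ↦ 1  <
φ = 2, ψ = 2 ↦ 2  ≥
φ = 2, ψ = 3 ↦ 2  ≥
φ = 3, ψ = 0 ↦ 3  ≥
φ = 3, ψ = 1 ↦ 2  ≥
φ = 3, ψ = 2 ↦ 3  ≥
φ = 3, ψ = 3 ↦ 0  <
So 11 of the 16 assignments meet the threshold.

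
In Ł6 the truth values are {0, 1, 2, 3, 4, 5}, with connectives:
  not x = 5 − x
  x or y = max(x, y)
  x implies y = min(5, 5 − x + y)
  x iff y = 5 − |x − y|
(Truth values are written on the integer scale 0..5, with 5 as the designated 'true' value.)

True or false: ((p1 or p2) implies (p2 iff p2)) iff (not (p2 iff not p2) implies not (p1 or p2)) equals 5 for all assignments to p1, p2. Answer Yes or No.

Counterexample: take p1 = 0, p2 = 4.
p1 or p2 = 0 or 4 = 4
p2 iff p2 = 4 iff 4 = 5
(p1 or p2) implies (p2 iff p2) = 4 implies 5 = 5
not p2 = not 4 = 1
p2 iff not p2 = 4 iff 1 = 2
not (p2 iff not p2) = not 2 = 3
p1 or p2 = 0 or 4 = 4
not (p1 or p2) = not 4 = 1
not (p2 iff not p2) implies not (p1 or p2) = 3 implies 1 = 3
((p1 or p2) implies (p2 iff p2)) iff (not (p2 iff not p2) implies not (p1 or p2)) = 5 iff 3 = 3
This gives 3 ≠ 5.

No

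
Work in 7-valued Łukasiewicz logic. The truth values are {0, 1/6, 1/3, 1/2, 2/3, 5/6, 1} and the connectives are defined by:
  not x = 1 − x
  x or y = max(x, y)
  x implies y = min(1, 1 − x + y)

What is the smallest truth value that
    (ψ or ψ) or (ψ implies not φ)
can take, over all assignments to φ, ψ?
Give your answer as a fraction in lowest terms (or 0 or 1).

Take φ = 1, ψ = 1/2:
ψ or ψ = 1/2 or 1/2 = 1/2
not φ = not 1 = 0
ψ implies not φ = 1/2 implies 0 = 1/2
(ψ or ψ) or (ψ implies not φ) = 1/2 or 1/2 = 1/2
No assignment yields a value below 1/2, so this is the minimum.

1/2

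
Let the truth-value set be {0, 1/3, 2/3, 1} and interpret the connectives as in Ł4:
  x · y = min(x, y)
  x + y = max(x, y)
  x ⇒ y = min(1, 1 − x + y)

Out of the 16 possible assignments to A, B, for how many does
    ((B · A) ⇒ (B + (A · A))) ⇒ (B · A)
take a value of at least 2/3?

4

A = 0, B = 0 ↦ 0  <
A = 0, B = 1/3 ↦ 0  <
A = 0, B = 2/3 ↦ 0  <
A = 0, B = 1 ↦ 0  <
A = 1/3, B = 0 ↦ 0  <
A = 1/3, B = 1/3 ↦ 1/3  <
A = 1/3, B = 2/3 ↦ 1/3  <
A = 1/3, B = 1 ↦ 1/3  <
A = 2/3, B = 0 ↦ 0  <
A = 2/3, B = 1/3 ↦ 1/3  <
A = 2/3, B = 2/3 ↦ 2/3  ≥
A = 2/3, B = 1 ↦ 2/3  ≥
A = 1, B = 0 ↦ 0  <
A = 1, B = 1/3 ↦ 1/3  <
A = 1, B = 2/3 ↦ 2/3  ≥
A = 1, B = 1 ↦ 1  ≥
So 4 of the 16 assignments meet the threshold.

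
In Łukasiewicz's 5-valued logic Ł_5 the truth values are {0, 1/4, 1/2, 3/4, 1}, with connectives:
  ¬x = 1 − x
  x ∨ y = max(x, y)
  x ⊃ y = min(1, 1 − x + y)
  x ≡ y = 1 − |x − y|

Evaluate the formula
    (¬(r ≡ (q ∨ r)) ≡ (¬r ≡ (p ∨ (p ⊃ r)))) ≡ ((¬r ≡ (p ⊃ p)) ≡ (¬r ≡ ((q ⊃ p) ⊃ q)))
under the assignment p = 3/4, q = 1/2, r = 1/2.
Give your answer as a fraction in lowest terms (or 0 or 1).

3/4

q ∨ r = 1/2 ∨ 1/2 = 1/2
r ≡ (q ∨ r) = 1/2 ≡ 1/2 = 1
¬(r ≡ (q ∨ r)) = ¬1 = 0
¬r = ¬1/2 = 1/2
p ⊃ r = 3/4 ⊃ 1/2 = 3/4
p ∨ (p ⊃ r) = 3/4 ∨ 3/4 = 3/4
¬r ≡ (p ∨ (p ⊃ r)) = 1/2 ≡ 3/4 = 3/4
¬(r ≡ (q ∨ r)) ≡ (¬r ≡ (p ∨ (p ⊃ r))) = 0 ≡ 3/4 = 1/4
¬r = ¬1/2 = 1/2
p ⊃ p = 3/4 ⊃ 3/4 = 1
¬r ≡ (p ⊃ p) = 1/2 ≡ 1 = 1/2
¬r = ¬1/2 = 1/2
q ⊃ p = 1/2 ⊃ 3/4 = 1
(q ⊃ p) ⊃ q = 1 ⊃ 1/2 = 1/2
¬r ≡ ((q ⊃ p) ⊃ q) = 1/2 ≡ 1/2 = 1
(¬r ≡ (p ⊃ p)) ≡ (¬r ≡ ((q ⊃ p) ⊃ q)) = 1/2 ≡ 1 = 1/2
(¬(r ≡ (q ∨ r)) ≡ (¬r ≡ (p ∨ (p ⊃ r)))) ≡ ((¬r ≡ (p ⊃ p)) ≡ (¬r ≡ ((q ⊃ p) ⊃ q))) = 1/4 ≡ 1/2 = 3/4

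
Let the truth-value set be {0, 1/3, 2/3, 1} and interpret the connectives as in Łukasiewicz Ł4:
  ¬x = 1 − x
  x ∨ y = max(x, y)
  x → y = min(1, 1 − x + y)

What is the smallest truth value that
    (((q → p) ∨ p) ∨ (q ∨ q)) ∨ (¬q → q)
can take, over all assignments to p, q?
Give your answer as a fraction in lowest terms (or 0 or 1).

Take p = 0, q = 1/3:
q → p = 1/3 → 0 = 2/3
(q → p) ∨ p = 2/3 ∨ 0 = 2/3
q ∨ q = 1/3 ∨ 1/3 = 1/3
((q → p) ∨ p) ∨ (q ∨ q) = 2/3 ∨ 1/3 = 2/3
¬q = ¬1/3 = 2/3
¬q → q = 2/3 → 1/3 = 2/3
(((q → p) ∨ p) ∨ (q ∨ q)) ∨ (¬q → q) = 2/3 ∨ 2/3 = 2/3
No assignment yields a value below 2/3, so this is the minimum.

2/3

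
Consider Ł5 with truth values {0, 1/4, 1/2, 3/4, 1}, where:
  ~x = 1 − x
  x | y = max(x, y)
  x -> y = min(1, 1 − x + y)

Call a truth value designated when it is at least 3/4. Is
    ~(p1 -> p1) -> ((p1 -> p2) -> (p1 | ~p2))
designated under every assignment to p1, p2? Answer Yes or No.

At p1 = 3/4, p2 = 1, for instance:
p1 -> p1 = 3/4 -> 3/4 = 1
~(p1 -> p1) = ~1 = 0
p1 -> p2 = 3/4 -> 1 = 1
~p2 = ~1 = 0
p1 | ~p2 = 3/4 | 0 = 3/4
(p1 -> p2) -> (p1 | ~p2) = 1 -> 3/4 = 3/4
~(p1 -> p1) -> ((p1 -> p2) -> (p1 | ~p2)) = 0 -> 3/4 = 1
and checking the remaining 24 assignments likewise gives ≥ 3/4 in every case.

Yes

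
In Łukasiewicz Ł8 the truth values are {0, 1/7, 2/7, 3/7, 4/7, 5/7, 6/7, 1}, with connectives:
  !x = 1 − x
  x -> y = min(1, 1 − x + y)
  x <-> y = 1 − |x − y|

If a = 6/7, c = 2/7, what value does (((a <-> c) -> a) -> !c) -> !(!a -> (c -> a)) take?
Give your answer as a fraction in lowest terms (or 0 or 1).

a <-> c = 6/7 <-> 2/7 = 3/7
(a <-> c) -> a = 3/7 -> 6/7 = 1
!c = !2/7 = 5/7
((a <-> c) -> a) -> !c = 1 -> 5/7 = 5/7
!a = !6/7 = 1/7
c -> a = 2/7 -> 6/7 = 1
!a -> (c -> a) = 1/7 -> 1 = 1
!(!a -> (c -> a)) = !1 = 0
(((a <-> c) -> a) -> !c) -> !(!a -> (c -> a)) = 5/7 -> 0 = 2/7

2/7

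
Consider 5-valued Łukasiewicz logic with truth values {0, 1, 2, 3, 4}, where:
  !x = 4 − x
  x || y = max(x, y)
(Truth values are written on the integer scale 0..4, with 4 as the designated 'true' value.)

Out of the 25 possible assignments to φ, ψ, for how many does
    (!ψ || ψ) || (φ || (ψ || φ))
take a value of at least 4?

value 4: 13 assignments (counts)
value 3: 9 assignments
value 2: 3 assignments
So 13 of the 25 assignments meet the threshold.

13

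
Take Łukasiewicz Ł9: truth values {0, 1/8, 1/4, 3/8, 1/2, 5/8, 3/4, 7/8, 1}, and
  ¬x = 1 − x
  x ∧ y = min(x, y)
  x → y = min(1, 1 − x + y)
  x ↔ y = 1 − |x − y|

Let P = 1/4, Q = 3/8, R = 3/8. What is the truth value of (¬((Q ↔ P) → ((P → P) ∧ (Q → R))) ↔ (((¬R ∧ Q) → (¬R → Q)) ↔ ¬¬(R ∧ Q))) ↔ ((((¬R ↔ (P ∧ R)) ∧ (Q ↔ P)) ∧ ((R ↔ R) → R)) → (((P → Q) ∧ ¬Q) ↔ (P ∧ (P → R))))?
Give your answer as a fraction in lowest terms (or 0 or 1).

Q ↔ P = 3/8 ↔ 1/4 = 7/8
P → P = 1/4 → 1/4 = 1
Q → R = 3/8 → 3/8 = 1
(P → P) ∧ (Q → R) = 1 ∧ 1 = 1
(Q ↔ P) → ((P → P) ∧ (Q → R)) = 7/8 → 1 = 1
¬((Q ↔ P) → ((P → P) ∧ (Q → R))) = ¬1 = 0
¬R = ¬3/8 = 5/8
¬R ∧ Q = 5/8 ∧ 3/8 = 3/8
¬R = ¬3/8 = 5/8
¬R → Q = 5/8 → 3/8 = 3/4
(¬R ∧ Q) → (¬R → Q) = 3/8 → 3/4 = 1
R ∧ Q = 3/8 ∧ 3/8 = 3/8
¬(R ∧ Q) = ¬3/8 = 5/8
¬¬(R ∧ Q) = ¬5/8 = 3/8
((¬R ∧ Q) → (¬R → Q)) ↔ ¬¬(R ∧ Q) = 1 ↔ 3/8 = 3/8
¬((Q ↔ P) → ((P → P) ∧ (Q → R))) ↔ (((¬R ∧ Q) → (¬R → Q)) ↔ ¬¬(R ∧ Q)) = 0 ↔ 3/8 = 5/8
¬R = ¬3/8 = 5/8
P ∧ R = 1/4 ∧ 3/8 = 1/4
¬R ↔ (P ∧ R) = 5/8 ↔ 1/4 = 5/8
Q ↔ P = 3/8 ↔ 1/4 = 7/8
(¬R ↔ (P ∧ R)) ∧ (Q ↔ P) = 5/8 ∧ 7/8 = 5/8
R ↔ R = 3/8 ↔ 3/8 = 1
(R ↔ R) → R = 1 → 3/8 = 3/8
((¬R ↔ (P ∧ R)) ∧ (Q ↔ P)) ∧ ((R ↔ R) → R) = 5/8 ∧ 3/8 = 3/8
P → Q = 1/4 → 3/8 = 1
¬Q = ¬3/8 = 5/8
(P → Q) ∧ ¬Q = 1 ∧ 5/8 = 5/8
P → R = 1/4 → 3/8 = 1
P ∧ (P → R) = 1/4 ∧ 1 = 1/4
((P → Q) ∧ ¬Q) ↔ (P ∧ (P → R)) = 5/8 ↔ 1/4 = 5/8
(((¬R ↔ (P ∧ R)) ∧ (Q ↔ P)) ∧ ((R ↔ R) → R)) → (((P → Q) ∧ ¬Q) ↔ (P ∧ (P → R))) = 3/8 → 5/8 = 1
(¬((Q ↔ P) → ((P → P) ∧ (Q → R))) ↔ (((¬R ∧ Q) → (¬R → Q)) ↔ ¬¬(R ∧ Q))) ↔ ((((¬R ↔ (P ∧ R)) ∧ (Q ↔ P)) ∧ ((R ↔ R) → R)) → (((P → Q) ∧ ¬Q) ↔ (P ∧ (P → R)))) = 5/8 ↔ 1 = 5/8

5/8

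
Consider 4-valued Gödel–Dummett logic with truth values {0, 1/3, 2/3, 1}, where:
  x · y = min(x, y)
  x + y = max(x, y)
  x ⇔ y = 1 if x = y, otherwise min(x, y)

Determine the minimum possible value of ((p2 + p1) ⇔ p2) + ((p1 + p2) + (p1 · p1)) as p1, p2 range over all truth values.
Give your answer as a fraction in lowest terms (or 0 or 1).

Take p1 = 1/3, p2 = 0:
p2 + p1 = 0 + 1/3 = 1/3
(p2 + p1) ⇔ p2 = 1/3 ⇔ 0 = 0
p1 + p2 = 1/3 + 0 = 1/3
p1 · p1 = 1/3 · 1/3 = 1/3
(p1 + p2) + (p1 · p1) = 1/3 + 1/3 = 1/3
((p2 + p1) ⇔ p2) + ((p1 + p2) + (p1 · p1)) = 0 + 1/3 = 1/3
No assignment yields a value below 1/3, so this is the minimum.

1/3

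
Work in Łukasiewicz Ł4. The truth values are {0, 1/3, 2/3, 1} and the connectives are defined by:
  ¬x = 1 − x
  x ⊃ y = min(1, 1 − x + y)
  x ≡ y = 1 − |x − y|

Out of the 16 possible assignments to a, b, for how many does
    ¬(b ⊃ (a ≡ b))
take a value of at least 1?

a = 0, b = 0 ↦ 0  <
a = 0, b = 1/3 ↦ 0  <
a = 0, b = 2/3 ↦ 1/3  <
a = 0, b = 1 ↦ 1  ≥
a = 1/3, b = 0 ↦ 0  <
a = 1/3, b = 1/3 ↦ 0  <
a = 1/3, b = 2/3 ↦ 0  <
a = 1/3, b = 1 ↦ 2/3  <
a = 2/3, b = 0 ↦ 0  <
a = 2/3, b = 1/3 ↦ 0  <
a = 2/3, b = 2/3 ↦ 0  <
a = 2/3, b = 1 ↦ 1/3  <
a = 1, b = 0 ↦ 0  <
a = 1, b = 1/3 ↦ 0  <
a = 1, b = 2/3 ↦ 0  <
a = 1, b = 1 ↦ 0  <
So 1 of the 16 assignments meets the threshold.

1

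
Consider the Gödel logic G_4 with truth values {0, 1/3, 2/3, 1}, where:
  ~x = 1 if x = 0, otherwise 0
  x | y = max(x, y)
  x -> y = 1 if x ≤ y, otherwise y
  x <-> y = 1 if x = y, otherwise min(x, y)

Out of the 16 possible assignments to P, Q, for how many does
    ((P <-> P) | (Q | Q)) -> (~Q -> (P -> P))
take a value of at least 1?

16

P = 0, Q = 0 ↦ 1  ≥
P = 0, Q = 1/3 ↦ 1  ≥
P = 0, Q = 2/3 ↦ 1  ≥
P = 0, Q = 1 ↦ 1  ≥
P = 1/3, Q = 0 ↦ 1  ≥
P = 1/3, Q = 1/3 ↦ 1  ≥
P = 1/3, Q = 2/3 ↦ 1  ≥
P = 1/3, Q = 1 ↦ 1  ≥
P = 2/3, Q = 0 ↦ 1  ≥
P = 2/3, Q = 1/3 ↦ 1  ≥
P = 2/3, Q = 2/3 ↦ 1  ≥
P = 2/3, Q = 1 ↦ 1  ≥
P = 1, Q = 0 ↦ 1  ≥
P = 1, Q = 1/3 ↦ 1  ≥
P = 1, Q = 2/3 ↦ 1  ≥
P = 1, Q = 1 ↦ 1  ≥
So 16 of the 16 assignments meet the threshold.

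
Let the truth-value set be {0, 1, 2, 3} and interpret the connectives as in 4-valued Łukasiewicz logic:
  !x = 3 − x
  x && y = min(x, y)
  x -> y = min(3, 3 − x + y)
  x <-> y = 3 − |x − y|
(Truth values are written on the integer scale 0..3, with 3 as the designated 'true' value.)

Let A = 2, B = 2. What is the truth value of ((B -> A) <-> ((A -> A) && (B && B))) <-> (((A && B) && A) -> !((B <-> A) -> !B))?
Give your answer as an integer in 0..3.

2

B -> A = 2 -> 2 = 3
A -> A = 2 -> 2 = 3
B && B = 2 && 2 = 2
(A -> A) && (B && B) = 3 && 2 = 2
(B -> A) <-> ((A -> A) && (B && B)) = 3 <-> 2 = 2
A && B = 2 && 2 = 2
(A && B) && A = 2 && 2 = 2
B <-> A = 2 <-> 2 = 3
!B = !2 = 1
(B <-> A) -> !B = 3 -> 1 = 1
!((B <-> A) -> !B) = !1 = 2
((A && B) && A) -> !((B <-> A) -> !B) = 2 -> 2 = 3
((B -> A) <-> ((A -> A) && (B && B))) <-> (((A && B) && A) -> !((B <-> A) -> !B)) = 2 <-> 3 = 2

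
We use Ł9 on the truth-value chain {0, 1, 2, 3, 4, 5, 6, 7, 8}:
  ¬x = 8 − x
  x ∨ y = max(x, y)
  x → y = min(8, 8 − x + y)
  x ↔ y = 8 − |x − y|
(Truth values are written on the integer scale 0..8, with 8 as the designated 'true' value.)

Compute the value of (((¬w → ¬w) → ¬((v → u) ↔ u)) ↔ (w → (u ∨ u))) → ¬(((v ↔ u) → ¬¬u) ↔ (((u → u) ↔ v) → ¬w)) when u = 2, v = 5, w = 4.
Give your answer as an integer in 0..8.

¬w = ¬4 = 4
¬w = ¬4 = 4
¬w → ¬w = 4 → 4 = 8
v → u = 5 → 2 = 5
(v → u) ↔ u = 5 ↔ 2 = 5
¬((v → u) ↔ u) = ¬5 = 3
(¬w → ¬w) → ¬((v → u) ↔ u) = 8 → 3 = 3
u ∨ u = 2 ∨ 2 = 2
w → (u ∨ u) = 4 → 2 = 6
((¬w → ¬w) → ¬((v → u) ↔ u)) ↔ (w → (u ∨ u)) = 3 ↔ 6 = 5
v ↔ u = 5 ↔ 2 = 5
¬u = ¬2 = 6
¬¬u = ¬6 = 2
(v ↔ u) → ¬¬u = 5 → 2 = 5
u → u = 2 → 2 = 8
(u → u) ↔ v = 8 ↔ 5 = 5
¬w = ¬4 = 4
((u → u) ↔ v) → ¬w = 5 → 4 = 7
((v ↔ u) → ¬¬u) ↔ (((u → u) ↔ v) → ¬w) = 5 ↔ 7 = 6
¬(((v ↔ u) → ¬¬u) ↔ (((u → u) ↔ v) → ¬w)) = ¬6 = 2
(((¬w → ¬w) → ¬((v → u) ↔ u)) ↔ (w → (u ∨ u))) → ¬(((v ↔ u) → ¬¬u) ↔ (((u → u) ↔ v) → ¬w)) = 5 → 2 = 5

5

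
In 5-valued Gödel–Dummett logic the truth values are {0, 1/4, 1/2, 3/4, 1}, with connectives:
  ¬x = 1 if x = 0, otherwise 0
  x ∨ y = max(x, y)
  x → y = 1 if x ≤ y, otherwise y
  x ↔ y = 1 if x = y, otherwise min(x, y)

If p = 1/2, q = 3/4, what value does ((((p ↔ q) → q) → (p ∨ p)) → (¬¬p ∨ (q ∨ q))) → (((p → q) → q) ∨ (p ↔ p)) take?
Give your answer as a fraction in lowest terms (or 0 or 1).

1

p ↔ q = 1/2 ↔ 3/4 = 1/2
(p ↔ q) → q = 1/2 → 3/4 = 1
p ∨ p = 1/2 ∨ 1/2 = 1/2
((p ↔ q) → q) → (p ∨ p) = 1 → 1/2 = 1/2
¬p = ¬1/2 = 0
¬¬p = ¬0 = 1
q ∨ q = 3/4 ∨ 3/4 = 3/4
¬¬p ∨ (q ∨ q) = 1 ∨ 3/4 = 1
(((p ↔ q) → q) → (p ∨ p)) → (¬¬p ∨ (q ∨ q)) = 1/2 → 1 = 1
p → q = 1/2 → 3/4 = 1
(p → q) → q = 1 → 3/4 = 3/4
p ↔ p = 1/2 ↔ 1/2 = 1
((p → q) → q) ∨ (p ↔ p) = 3/4 ∨ 1 = 1
((((p ↔ q) → q) → (p ∨ p)) → (¬¬p ∨ (q ∨ q))) → (((p → q) → q) ∨ (p ↔ p)) = 1 → 1 = 1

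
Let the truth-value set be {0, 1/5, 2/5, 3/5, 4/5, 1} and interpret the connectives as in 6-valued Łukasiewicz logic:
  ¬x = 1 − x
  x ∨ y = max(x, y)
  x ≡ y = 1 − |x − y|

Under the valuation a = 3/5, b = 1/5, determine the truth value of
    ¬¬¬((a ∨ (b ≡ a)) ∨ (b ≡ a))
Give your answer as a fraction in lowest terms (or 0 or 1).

b ≡ a = 1/5 ≡ 3/5 = 3/5
a ∨ (b ≡ a) = 3/5 ∨ 3/5 = 3/5
b ≡ a = 1/5 ≡ 3/5 = 3/5
(a ∨ (b ≡ a)) ∨ (b ≡ a) = 3/5 ∨ 3/5 = 3/5
¬((a ∨ (b ≡ a)) ∨ (b ≡ a)) = ¬3/5 = 2/5
¬¬((a ∨ (b ≡ a)) ∨ (b ≡ a)) = ¬2/5 = 3/5
¬¬¬((a ∨ (b ≡ a)) ∨ (b ≡ a)) = ¬3/5 = 2/5

2/5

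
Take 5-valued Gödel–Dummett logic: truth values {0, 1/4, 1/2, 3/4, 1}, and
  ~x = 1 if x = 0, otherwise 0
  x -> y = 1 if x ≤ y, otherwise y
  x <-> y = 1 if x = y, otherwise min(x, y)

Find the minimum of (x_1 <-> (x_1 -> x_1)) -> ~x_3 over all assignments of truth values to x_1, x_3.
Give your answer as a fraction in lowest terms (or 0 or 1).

Take x_1 = 1/4, x_3 = 1/4:
x_1 -> x_1 = 1/4 -> 1/4 = 1
x_1 <-> (x_1 -> x_1) = 1/4 <-> 1 = 1/4
~x_3 = ~1/4 = 0
(x_1 <-> (x_1 -> x_1)) -> ~x_3 = 1/4 -> 0 = 0
No assignment yields a value below 0, so this is the minimum.

0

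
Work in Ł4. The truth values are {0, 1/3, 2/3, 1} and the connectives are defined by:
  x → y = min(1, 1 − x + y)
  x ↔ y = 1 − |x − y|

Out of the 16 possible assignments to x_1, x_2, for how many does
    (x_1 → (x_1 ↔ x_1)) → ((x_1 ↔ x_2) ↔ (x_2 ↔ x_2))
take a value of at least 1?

x_1 = 0, x_2 = 0 ↦ 1  ≥
x_1 = 0, x_2 = 1/3 ↦ 2/3  <
x_1 = 0, x_2 = 2/3 ↦ 1/3  <
x_1 = 0, x_2 = 1 ↦ 0  <
x_1 = 1/3, x_2 = 0 ↦ 2/3  <
x_1 = 1/3, x_2 = 1/3 ↦ 1  ≥
x_1 = 1/3, x_2 = 2/3 ↦ 2/3  <
x_1 = 1/3, x_2 = 1 ↦ 1/3  <
x_1 = 2/3, x_2 = 0 ↦ 1/3  <
x_1 = 2/3, x_2 = 1/3 ↦ 2/3  <
x_1 = 2/3, x_2 = 2/3 ↦ 1  ≥
x_1 = 2/3, x_2 = 1 ↦ 2/3  <
x_1 = 1, x_2 = 0 ↦ 0  <
x_1 = 1, x_2 = 1/3 ↦ 1/3  <
x_1 = 1, x_2 = 2/3 ↦ 2/3  <
x_1 = 1, x_2 = 1 ↦ 1  ≥
So 4 of the 16 assignments meet the threshold.

4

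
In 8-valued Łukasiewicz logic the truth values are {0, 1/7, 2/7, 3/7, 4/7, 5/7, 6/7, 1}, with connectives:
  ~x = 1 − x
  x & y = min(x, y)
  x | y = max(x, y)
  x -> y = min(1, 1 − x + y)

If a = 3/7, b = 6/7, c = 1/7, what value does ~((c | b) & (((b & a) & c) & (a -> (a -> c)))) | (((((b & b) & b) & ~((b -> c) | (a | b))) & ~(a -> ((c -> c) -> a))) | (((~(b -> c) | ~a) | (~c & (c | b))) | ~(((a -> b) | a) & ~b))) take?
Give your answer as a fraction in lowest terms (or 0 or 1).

6/7

c | b = 1/7 | 6/7 = 6/7
b & a = 6/7 & 3/7 = 3/7
(b & a) & c = 3/7 & 1/7 = 1/7
a -> c = 3/7 -> 1/7 = 5/7
a -> (a -> c) = 3/7 -> 5/7 = 1
((b & a) & c) & (a -> (a -> c)) = 1/7 & 1 = 1/7
(c | b) & (((b & a) & c) & (a -> (a -> c))) = 6/7 & 1/7 = 1/7
~((c | b) & (((b & a) & c) & (a -> (a -> c)))) = ~1/7 = 6/7
b & b = 6/7 & 6/7 = 6/7
(b & b) & b = 6/7 & 6/7 = 6/7
b -> c = 6/7 -> 1/7 = 2/7
a | b = 3/7 | 6/7 = 6/7
(b -> c) | (a | b) = 2/7 | 6/7 = 6/7
~((b -> c) | (a | b)) = ~6/7 = 1/7
((b & b) & b) & ~((b -> c) | (a | b)) = 6/7 & 1/7 = 1/7
c -> c = 1/7 -> 1/7 = 1
(c -> c) -> a = 1 -> 3/7 = 3/7
a -> ((c -> c) -> a) = 3/7 -> 3/7 = 1
~(a -> ((c -> c) -> a)) = ~1 = 0
(((b & b) & b) & ~((b -> c) | (a | b))) & ~(a -> ((c -> c) -> a)) = 1/7 & 0 = 0
b -> c = 6/7 -> 1/7 = 2/7
~(b -> c) = ~2/7 = 5/7
~a = ~3/7 = 4/7
~(b -> c) | ~a = 5/7 | 4/7 = 5/7
~c = ~1/7 = 6/7
c | b = 1/7 | 6/7 = 6/7
~c & (c | b) = 6/7 & 6/7 = 6/7
(~(b -> c) | ~a) | (~c & (c | b)) = 5/7 | 6/7 = 6/7
a -> b = 3/7 -> 6/7 = 1
(a -> b) | a = 1 | 3/7 = 1
~b = ~6/7 = 1/7
((a -> b) | a) & ~b = 1 & 1/7 = 1/7
~(((a -> b) | a) & ~b) = ~1/7 = 6/7
((~(b -> c) | ~a) | (~c & (c | b))) | ~(((a -> b) | a) & ~b) = 6/7 | 6/7 = 6/7
((((b & b) & b) & ~((b -> c) | (a | b))) & ~(a -> ((c -> c) -> a))) | (((~(b -> c) | ~a) | (~c & (c | b))) | ~(((a -> b) | a) & ~b)) = 0 | 6/7 = 6/7
~((c | b) & (((b & a) & c) & (a -> (a -> c)))) | (((((b & b) & b) & ~((b -> c) | (a | b))) & ~(a -> ((c -> c) -> a))) | (((~(b -> c) | ~a) | (~c & (c | b))) | ~(((a -> b) | a) & ~b))) = 6/7 | 6/7 = 6/7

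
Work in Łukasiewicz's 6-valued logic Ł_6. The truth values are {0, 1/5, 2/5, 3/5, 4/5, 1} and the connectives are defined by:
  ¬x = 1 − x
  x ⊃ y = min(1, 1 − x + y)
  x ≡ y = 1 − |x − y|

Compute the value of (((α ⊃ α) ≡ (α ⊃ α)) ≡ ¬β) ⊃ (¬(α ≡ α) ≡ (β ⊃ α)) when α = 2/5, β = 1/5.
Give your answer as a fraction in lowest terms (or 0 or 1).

1/5

α ⊃ α = 2/5 ⊃ 2/5 = 1
α ⊃ α = 2/5 ⊃ 2/5 = 1
(α ⊃ α) ≡ (α ⊃ α) = 1 ≡ 1 = 1
¬β = ¬1/5 = 4/5
((α ⊃ α) ≡ (α ⊃ α)) ≡ ¬β = 1 ≡ 4/5 = 4/5
α ≡ α = 2/5 ≡ 2/5 = 1
¬(α ≡ α) = ¬1 = 0
β ⊃ α = 1/5 ⊃ 2/5 = 1
¬(α ≡ α) ≡ (β ⊃ α) = 0 ≡ 1 = 0
(((α ⊃ α) ≡ (α ⊃ α)) ≡ ¬β) ⊃ (¬(α ≡ α) ≡ (β ⊃ α)) = 4/5 ⊃ 0 = 1/5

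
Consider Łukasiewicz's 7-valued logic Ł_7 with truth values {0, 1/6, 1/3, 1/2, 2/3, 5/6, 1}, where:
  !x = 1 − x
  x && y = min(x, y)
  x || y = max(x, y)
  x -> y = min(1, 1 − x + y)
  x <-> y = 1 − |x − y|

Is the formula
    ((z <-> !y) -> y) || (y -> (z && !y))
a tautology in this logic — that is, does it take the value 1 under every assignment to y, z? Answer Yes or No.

Counterexample: take y = 1/3, z = 1/6.
!y = !1/3 = 2/3
z <-> !y = 1/6 <-> 2/3 = 1/2
(z <-> !y) -> y = 1/2 -> 1/3 = 5/6
!y = !1/3 = 2/3
z && !y = 1/6 && 2/3 = 1/6
y -> (z && !y) = 1/3 -> 1/6 = 5/6
((z <-> !y) -> y) || (y -> (z && !y)) = 5/6 || 5/6 = 5/6
This gives 5/6 ≠ 1.

No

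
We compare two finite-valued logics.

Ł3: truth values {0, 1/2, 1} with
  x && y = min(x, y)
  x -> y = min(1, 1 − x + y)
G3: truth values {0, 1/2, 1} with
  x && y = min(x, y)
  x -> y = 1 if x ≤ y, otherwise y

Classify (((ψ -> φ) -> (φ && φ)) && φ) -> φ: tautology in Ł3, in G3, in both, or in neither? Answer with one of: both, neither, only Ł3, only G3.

both

In Ł3: every assignment gives 1 — tautology.
In G3: every assignment gives 1 — tautology.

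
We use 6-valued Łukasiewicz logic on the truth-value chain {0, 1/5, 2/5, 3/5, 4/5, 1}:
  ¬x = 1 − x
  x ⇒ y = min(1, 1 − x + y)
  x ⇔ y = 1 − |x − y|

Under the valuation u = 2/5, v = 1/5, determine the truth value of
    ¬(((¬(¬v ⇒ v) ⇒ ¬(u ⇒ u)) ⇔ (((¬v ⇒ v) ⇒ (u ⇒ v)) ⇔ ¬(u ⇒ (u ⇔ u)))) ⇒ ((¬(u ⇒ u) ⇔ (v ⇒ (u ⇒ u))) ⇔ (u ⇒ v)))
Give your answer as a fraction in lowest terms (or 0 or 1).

¬v = ¬1/5 = 4/5
¬v ⇒ v = 4/5 ⇒ 1/5 = 2/5
¬(¬v ⇒ v) = ¬2/5 = 3/5
u ⇒ u = 2/5 ⇒ 2/5 = 1
¬(u ⇒ u) = ¬1 = 0
¬(¬v ⇒ v) ⇒ ¬(u ⇒ u) = 3/5 ⇒ 0 = 2/5
¬v = ¬1/5 = 4/5
¬v ⇒ v = 4/5 ⇒ 1/5 = 2/5
u ⇒ v = 2/5 ⇒ 1/5 = 4/5
(¬v ⇒ v) ⇒ (u ⇒ v) = 2/5 ⇒ 4/5 = 1
u ⇔ u = 2/5 ⇔ 2/5 = 1
u ⇒ (u ⇔ u) = 2/5 ⇒ 1 = 1
¬(u ⇒ (u ⇔ u)) = ¬1 = 0
((¬v ⇒ v) ⇒ (u ⇒ v)) ⇔ ¬(u ⇒ (u ⇔ u)) = 1 ⇔ 0 = 0
(¬(¬v ⇒ v) ⇒ ¬(u ⇒ u)) ⇔ (((¬v ⇒ v) ⇒ (u ⇒ v)) ⇔ ¬(u ⇒ (u ⇔ u))) = 2/5 ⇔ 0 = 3/5
u ⇒ u = 2/5 ⇒ 2/5 = 1
¬(u ⇒ u) = ¬1 = 0
u ⇒ u = 2/5 ⇒ 2/5 = 1
v ⇒ (u ⇒ u) = 1/5 ⇒ 1 = 1
¬(u ⇒ u) ⇔ (v ⇒ (u ⇒ u)) = 0 ⇔ 1 = 0
u ⇒ v = 2/5 ⇒ 1/5 = 4/5
(¬(u ⇒ u) ⇔ (v ⇒ (u ⇒ u))) ⇔ (u ⇒ v) = 0 ⇔ 4/5 = 1/5
((¬(¬v ⇒ v) ⇒ ¬(u ⇒ u)) ⇔ (((¬v ⇒ v) ⇒ (u ⇒ v)) ⇔ ¬(u ⇒ (u ⇔ u)))) ⇒ ((¬(u ⇒ u) ⇔ (v ⇒ (u ⇒ u))) ⇔ (u ⇒ v)) = 3/5 ⇒ 1/5 = 3/5
¬(((¬(¬v ⇒ v) ⇒ ¬(u ⇒ u)) ⇔ (((¬v ⇒ v) ⇒ (u ⇒ v)) ⇔ ¬(u ⇒ (u ⇔ u)))) ⇒ ((¬(u ⇒ u) ⇔ (v ⇒ (u ⇒ u))) ⇔ (u ⇒ v))) = ¬3/5 = 2/5

2/5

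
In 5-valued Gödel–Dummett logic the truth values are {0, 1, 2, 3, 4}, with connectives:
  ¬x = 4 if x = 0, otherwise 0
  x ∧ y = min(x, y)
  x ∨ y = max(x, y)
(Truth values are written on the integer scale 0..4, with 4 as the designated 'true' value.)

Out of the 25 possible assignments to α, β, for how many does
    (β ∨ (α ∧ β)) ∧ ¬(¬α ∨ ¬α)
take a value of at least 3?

value 4: 4 assignments (counts)
value 3: 4 assignments (counts)
value 2: 4 assignments
value 1: 4 assignments
value 0: 9 assignments
So 8 of the 25 assignments meet the threshold.

8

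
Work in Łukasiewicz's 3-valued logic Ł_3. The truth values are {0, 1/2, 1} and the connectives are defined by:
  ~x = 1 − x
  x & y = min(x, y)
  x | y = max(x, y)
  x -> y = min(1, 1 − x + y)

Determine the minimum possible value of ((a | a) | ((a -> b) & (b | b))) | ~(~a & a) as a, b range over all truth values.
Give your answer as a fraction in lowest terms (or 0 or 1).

1/2

Take a = 1/2, b = 0:
a | a = 1/2 | 1/2 = 1/2
a -> b = 1/2 -> 0 = 1/2
b | b = 0 | 0 = 0
(a -> b) & (b | b) = 1/2 & 0 = 0
(a | a) | ((a -> b) & (b | b)) = 1/2 | 0 = 1/2
~a = ~1/2 = 1/2
~a & a = 1/2 & 1/2 = 1/2
~(~a & a) = ~1/2 = 1/2
((a | a) | ((a -> b) & (b | b))) | ~(~a & a) = 1/2 | 1/2 = 1/2
No assignment yields a value below 1/2, so this is the minimum.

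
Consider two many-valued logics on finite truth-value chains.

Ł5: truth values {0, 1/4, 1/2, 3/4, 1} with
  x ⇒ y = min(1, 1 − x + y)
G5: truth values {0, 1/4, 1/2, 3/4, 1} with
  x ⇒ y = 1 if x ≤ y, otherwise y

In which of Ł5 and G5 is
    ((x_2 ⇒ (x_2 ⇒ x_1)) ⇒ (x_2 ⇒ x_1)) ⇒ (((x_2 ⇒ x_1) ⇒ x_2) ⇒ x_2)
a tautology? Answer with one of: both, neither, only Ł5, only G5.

In Ł5: every assignment gives 1 — tautology.
In G5: at x_1 = 0, x_2 = 1/4 the value is 1/4 — not a tautology.

only Ł5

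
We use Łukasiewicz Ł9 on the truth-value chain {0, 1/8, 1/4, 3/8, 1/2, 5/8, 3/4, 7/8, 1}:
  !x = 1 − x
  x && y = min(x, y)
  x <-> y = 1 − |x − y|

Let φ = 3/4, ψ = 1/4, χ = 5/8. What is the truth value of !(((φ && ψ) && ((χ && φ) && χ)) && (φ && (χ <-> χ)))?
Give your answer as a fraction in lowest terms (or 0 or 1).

φ && ψ = 3/4 && 1/4 = 1/4
χ && φ = 5/8 && 3/4 = 5/8
(χ && φ) && χ = 5/8 && 5/8 = 5/8
(φ && ψ) && ((χ && φ) && χ) = 1/4 && 5/8 = 1/4
χ <-> χ = 5/8 <-> 5/8 = 1
φ && (χ <-> χ) = 3/4 && 1 = 3/4
((φ && ψ) && ((χ && φ) && χ)) && (φ && (χ <-> χ)) = 1/4 && 3/4 = 1/4
!(((φ && ψ) && ((χ && φ) && χ)) && (φ && (χ <-> χ))) = !1/4 = 3/4

3/4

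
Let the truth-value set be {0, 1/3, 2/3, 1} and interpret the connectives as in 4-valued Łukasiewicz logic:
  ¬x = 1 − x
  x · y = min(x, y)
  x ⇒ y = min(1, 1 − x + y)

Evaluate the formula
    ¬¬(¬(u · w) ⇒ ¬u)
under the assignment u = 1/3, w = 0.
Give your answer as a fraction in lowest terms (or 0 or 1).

2/3

u · w = 1/3 · 0 = 0
¬(u · w) = ¬0 = 1
¬u = ¬1/3 = 2/3
¬(u · w) ⇒ ¬u = 1 ⇒ 2/3 = 2/3
¬(¬(u · w) ⇒ ¬u) = ¬2/3 = 1/3
¬¬(¬(u · w) ⇒ ¬u) = ¬1/3 = 2/3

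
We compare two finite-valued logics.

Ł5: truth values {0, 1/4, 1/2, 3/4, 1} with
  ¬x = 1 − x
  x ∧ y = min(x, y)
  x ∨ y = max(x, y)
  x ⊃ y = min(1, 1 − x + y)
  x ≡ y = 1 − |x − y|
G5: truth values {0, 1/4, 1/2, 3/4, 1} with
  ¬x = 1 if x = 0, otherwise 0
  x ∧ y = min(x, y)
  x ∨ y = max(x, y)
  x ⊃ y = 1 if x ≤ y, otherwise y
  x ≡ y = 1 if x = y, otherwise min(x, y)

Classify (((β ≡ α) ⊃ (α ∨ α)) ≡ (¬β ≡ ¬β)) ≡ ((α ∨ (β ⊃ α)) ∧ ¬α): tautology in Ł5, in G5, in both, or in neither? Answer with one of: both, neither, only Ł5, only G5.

In Ł5: at α = 0, β = 0 the value is 0 — not a tautology.
In G5: at α = 0, β = 0 the value is 0 — not a tautology.

neither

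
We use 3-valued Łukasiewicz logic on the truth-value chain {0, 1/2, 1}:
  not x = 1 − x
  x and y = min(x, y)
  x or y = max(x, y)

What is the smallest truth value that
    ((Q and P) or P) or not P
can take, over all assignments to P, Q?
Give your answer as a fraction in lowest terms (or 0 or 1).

1/2

Take P = 1/2, Q = 0:
Q and P = 0 and 1/2 = 0
(Q and P) or P = 0 or 1/2 = 1/2
not P = not 1/2 = 1/2
((Q and P) or P) or not P = 1/2 or 1/2 = 1/2
No assignment yields a value below 1/2, so this is the minimum.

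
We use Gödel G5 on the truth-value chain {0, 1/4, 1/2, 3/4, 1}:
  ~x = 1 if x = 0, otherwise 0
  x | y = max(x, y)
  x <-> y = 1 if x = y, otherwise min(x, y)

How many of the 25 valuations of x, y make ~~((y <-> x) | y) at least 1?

21

value 1: 21 assignments (counts)
value 0: 4 assignments
So 21 of the 25 assignments meet the threshold.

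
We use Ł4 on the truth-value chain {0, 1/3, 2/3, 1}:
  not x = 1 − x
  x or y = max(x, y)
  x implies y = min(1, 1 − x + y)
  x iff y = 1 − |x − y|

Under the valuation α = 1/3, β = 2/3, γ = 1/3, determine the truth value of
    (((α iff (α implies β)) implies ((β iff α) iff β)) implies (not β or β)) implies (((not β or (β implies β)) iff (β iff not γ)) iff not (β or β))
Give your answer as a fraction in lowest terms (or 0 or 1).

α implies β = 1/3 implies 2/3 = 1
α iff (α implies β) = 1/3 iff 1 = 1/3
β iff α = 2/3 iff 1/3 = 2/3
(β iff α) iff β = 2/3 iff 2/3 = 1
(α iff (α implies β)) implies ((β iff α) iff β) = 1/3 implies 1 = 1
not β = not 2/3 = 1/3
not β or β = 1/3 or 2/3 = 2/3
((α iff (α implies β)) implies ((β iff α) iff β)) implies (not β or β) = 1 implies 2/3 = 2/3
not β = not 2/3 = 1/3
β implies β = 2/3 implies 2/3 = 1
not β or (β implies β) = 1/3 or 1 = 1
not γ = not 1/3 = 2/3
β iff not γ = 2/3 iff 2/3 = 1
(not β or (β implies β)) iff (β iff not γ) = 1 iff 1 = 1
β or β = 2/3 or 2/3 = 2/3
not (β or β) = not 2/3 = 1/3
((not β or (β implies β)) iff (β iff not γ)) iff not (β or β) = 1 iff 1/3 = 1/3
(((α iff (α implies β)) implies ((β iff α) iff β)) implies (not β or β)) implies (((not β or (β implies β)) iff (β iff not γ)) iff not (β or β)) = 2/3 implies 1/3 = 2/3

2/3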